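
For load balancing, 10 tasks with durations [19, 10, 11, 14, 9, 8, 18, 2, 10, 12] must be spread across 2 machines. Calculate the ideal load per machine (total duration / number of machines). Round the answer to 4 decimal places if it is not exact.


Total processing time = 19 + 10 + 11 + 14 + 9 + 8 + 18 + 2 + 10 + 12 = 113
Number of machines = 2
Ideal balanced load = 113 / 2 = 56.5

56.5


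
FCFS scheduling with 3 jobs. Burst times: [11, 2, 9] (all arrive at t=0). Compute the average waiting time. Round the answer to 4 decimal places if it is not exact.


FCFS order (as given): [11, 2, 9]
Waiting times:
  Job 1: wait = 0
  Job 2: wait = 11
  Job 3: wait = 13
Sum of waiting times = 24
Average waiting time = 24/3 = 8.0

8.0


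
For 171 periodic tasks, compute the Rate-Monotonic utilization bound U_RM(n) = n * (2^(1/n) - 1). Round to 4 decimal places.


Compute 2^(1/171) = 1.0040617188
Subtract 1: 1.0040617188 - 1 = 0.0040617188
Multiply by n: 171 * 0.0040617188 = 0.6945539148
Round to 4 dp: 0.6946

0.6946


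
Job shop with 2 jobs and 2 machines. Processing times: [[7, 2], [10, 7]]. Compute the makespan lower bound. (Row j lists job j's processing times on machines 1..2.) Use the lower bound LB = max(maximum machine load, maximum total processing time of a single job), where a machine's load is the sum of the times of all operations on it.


Machine loads:
  Machine 1: 7 + 10 = 17
  Machine 2: 2 + 7 = 9
Max machine load = 17
Job totals:
  Job 1: 9
  Job 2: 17
Max job total = 17
Lower bound = max(17, 17) = 17

17


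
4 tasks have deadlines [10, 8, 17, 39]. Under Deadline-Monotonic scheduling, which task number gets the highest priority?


Sort tasks by relative deadline (ascending):
  Task 2: deadline = 8
  Task 1: deadline = 10
  Task 3: deadline = 17
  Task 4: deadline = 39
Priority order (highest first): [2, 1, 3, 4]
Highest priority task = 2

2


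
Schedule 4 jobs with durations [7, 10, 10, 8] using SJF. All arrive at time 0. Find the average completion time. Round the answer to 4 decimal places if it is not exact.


SJF order (ascending): [7, 8, 10, 10]
Completion times:
  Job 1: burst=7, C=7
  Job 2: burst=8, C=15
  Job 3: burst=10, C=25
  Job 4: burst=10, C=35
Average completion = 82/4 = 20.5

20.5


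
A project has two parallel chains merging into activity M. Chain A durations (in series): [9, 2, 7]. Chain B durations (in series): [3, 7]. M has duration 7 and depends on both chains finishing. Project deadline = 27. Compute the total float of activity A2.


Forward pass: ES(A2) = sum of predecessors on chain A = 9
EF = ES + duration = 9 + 2 = 11
Backward pass: LF(M) = deadline = 27; LS(M) = 27 - 7 = 20
LF(A2) = LS(M) - sum(successors on chain A) = 20 - 7 = 13
LS = LF - duration = 13 - 2 = 11
Total float = LS - ES = 11 - 9 = 2

2


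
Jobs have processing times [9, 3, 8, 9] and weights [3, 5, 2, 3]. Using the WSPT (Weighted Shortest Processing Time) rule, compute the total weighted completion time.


Compute p/w ratios and sort ascending (WSPT): [(3, 5), (9, 3), (9, 3), (8, 2)]
Compute weighted completion times:
  Job (p=3,w=5): C=3, w*C=5*3=15
  Job (p=9,w=3): C=12, w*C=3*12=36
  Job (p=9,w=3): C=21, w*C=3*21=63
  Job (p=8,w=2): C=29, w*C=2*29=58
Total weighted completion time = 172

172


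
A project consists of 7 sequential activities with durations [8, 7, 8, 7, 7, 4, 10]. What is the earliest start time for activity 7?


Activity 7 starts after activities 1 through 6 complete.
Predecessor durations: [8, 7, 8, 7, 7, 4]
ES = 8 + 7 + 8 + 7 + 7 + 4 = 41

41


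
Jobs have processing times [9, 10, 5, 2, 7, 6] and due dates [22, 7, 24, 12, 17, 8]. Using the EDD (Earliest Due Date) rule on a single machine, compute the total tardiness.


Sort by due date (EDD order): [(10, 7), (6, 8), (2, 12), (7, 17), (9, 22), (5, 24)]
Compute completion times and tardiness:
  Job 1: p=10, d=7, C=10, tardiness=max(0,10-7)=3
  Job 2: p=6, d=8, C=16, tardiness=max(0,16-8)=8
  Job 3: p=2, d=12, C=18, tardiness=max(0,18-12)=6
  Job 4: p=7, d=17, C=25, tardiness=max(0,25-17)=8
  Job 5: p=9, d=22, C=34, tardiness=max(0,34-22)=12
  Job 6: p=5, d=24, C=39, tardiness=max(0,39-24)=15
Total tardiness = 52

52


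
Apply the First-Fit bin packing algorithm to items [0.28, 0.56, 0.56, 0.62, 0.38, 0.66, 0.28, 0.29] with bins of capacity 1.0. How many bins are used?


Place items sequentially using First-Fit:
  Item 0.28 -> new Bin 1
  Item 0.56 -> Bin 1 (now 0.84)
  Item 0.56 -> new Bin 2
  Item 0.62 -> new Bin 3
  Item 0.38 -> Bin 2 (now 0.94)
  Item 0.66 -> new Bin 4
  Item 0.28 -> Bin 3 (now 0.9)
  Item 0.29 -> Bin 4 (now 0.95)
Total bins used = 4

4


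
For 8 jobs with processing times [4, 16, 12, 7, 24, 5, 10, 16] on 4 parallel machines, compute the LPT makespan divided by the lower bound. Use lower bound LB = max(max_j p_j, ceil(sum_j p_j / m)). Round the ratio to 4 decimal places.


LPT order: [24, 16, 16, 12, 10, 7, 5, 4]
Machine loads after assignment: [24, 23, 25, 22]
LPT makespan = 25
Lower bound = max(max_job, ceil(total/4)) = max(24, 24) = 24
Ratio = 25 / 24 = 1.0417

1.0417


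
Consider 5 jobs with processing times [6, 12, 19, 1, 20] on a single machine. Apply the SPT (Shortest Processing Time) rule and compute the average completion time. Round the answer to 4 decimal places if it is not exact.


Sort jobs by processing time (SPT order): [1, 6, 12, 19, 20]
Compute completion times sequentially:
  Job 1: processing = 1, completes at 1
  Job 2: processing = 6, completes at 7
  Job 3: processing = 12, completes at 19
  Job 4: processing = 19, completes at 38
  Job 5: processing = 20, completes at 58
Sum of completion times = 123
Average completion time = 123/5 = 24.6

24.6


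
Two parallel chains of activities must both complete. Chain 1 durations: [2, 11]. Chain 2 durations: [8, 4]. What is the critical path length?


Path A total = 2 + 11 = 13
Path B total = 8 + 4 = 12
Critical path = longest path = max(13, 12) = 13

13


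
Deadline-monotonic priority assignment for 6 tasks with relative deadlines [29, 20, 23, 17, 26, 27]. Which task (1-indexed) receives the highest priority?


Sort tasks by relative deadline (ascending):
  Task 4: deadline = 17
  Task 2: deadline = 20
  Task 3: deadline = 23
  Task 5: deadline = 26
  Task 6: deadline = 27
  Task 1: deadline = 29
Priority order (highest first): [4, 2, 3, 5, 6, 1]
Highest priority task = 4

4


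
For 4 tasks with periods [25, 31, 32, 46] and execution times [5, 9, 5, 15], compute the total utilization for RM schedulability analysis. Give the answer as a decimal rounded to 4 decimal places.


Compute individual utilizations (exact fractions):
  Task 1: C/T = 5/25 = 1/5 (approx. 0.2)
  Task 2: C/T = 9/31 (approx. 0.2903)
  Task 3: C/T = 5/32 (approx. 0.1563)
  Task 4: C/T = 15/46 (approx. 0.3261)
Total utilization U = 1/5 + 9/31 + 5/32 + 15/46 = 110961/114080
Rounded to 4 decimal places: U = 0.9727
RM (Liu & Layland) bound for 4 tasks = 0.756828; compare with U = 110961/114080 (approx. 0.972660)
bound < U <= 1, so the RM sufficient condition is not met (inconclusive; an exact test such as response-time analysis is needed).

0.9727


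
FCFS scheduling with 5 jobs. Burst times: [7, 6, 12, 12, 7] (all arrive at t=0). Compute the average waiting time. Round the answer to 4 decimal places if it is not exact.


FCFS order (as given): [7, 6, 12, 12, 7]
Waiting times:
  Job 1: wait = 0
  Job 2: wait = 7
  Job 3: wait = 13
  Job 4: wait = 25
  Job 5: wait = 37
Sum of waiting times = 82
Average waiting time = 82/5 = 16.4

16.4


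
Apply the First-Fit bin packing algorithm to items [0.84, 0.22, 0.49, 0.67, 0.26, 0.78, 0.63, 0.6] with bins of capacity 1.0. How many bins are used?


Place items sequentially using First-Fit:
  Item 0.84 -> new Bin 1
  Item 0.22 -> new Bin 2
  Item 0.49 -> Bin 2 (now 0.71)
  Item 0.67 -> new Bin 3
  Item 0.26 -> Bin 2 (now 0.97)
  Item 0.78 -> new Bin 4
  Item 0.63 -> new Bin 5
  Item 0.6 -> new Bin 6
Total bins used = 6

6


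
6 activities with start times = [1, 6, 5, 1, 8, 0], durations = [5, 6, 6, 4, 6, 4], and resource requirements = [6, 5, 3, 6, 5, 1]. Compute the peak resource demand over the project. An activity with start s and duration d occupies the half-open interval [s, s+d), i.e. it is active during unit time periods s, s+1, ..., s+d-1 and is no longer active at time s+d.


Each activity i is active on [start_i, start_i + duration_i).
Compute total resource usage per time slot:
  t=0: active resources = [1], total = 1
  t=1: active resources = [6, 6, 1], total = 13
  t=2: active resources = [6, 6, 1], total = 13
  t=3: active resources = [6, 6, 1], total = 13
  t=4: active resources = [6, 6], total = 12
  t=5: active resources = [6, 3], total = 9
  t=6: active resources = [5, 3], total = 8
  t=7: active resources = [5, 3], total = 8
  t=8: active resources = [5, 3, 5], total = 13
  t=9: active resources = [5, 3, 5], total = 13
  t=10: active resources = [5, 3, 5], total = 13
  t=11: active resources = [5, 5], total = 10
  t=12: active resources = [5], total = 5
  t=13: active resources = [5], total = 5
Peak resource demand = 13

13


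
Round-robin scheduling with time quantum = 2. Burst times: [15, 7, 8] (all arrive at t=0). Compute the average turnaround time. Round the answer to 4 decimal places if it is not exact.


Time quantum = 2
Execution trace:
  J1 runs 2 units, time = 2
  J2 runs 2 units, time = 4
  J3 runs 2 units, time = 6
  J1 runs 2 units, time = 8
  J2 runs 2 units, time = 10
  J3 runs 2 units, time = 12
  J1 runs 2 units, time = 14
  J2 runs 2 units, time = 16
  J3 runs 2 units, time = 18
  J1 runs 2 units, time = 20
  J2 runs 1 units, time = 21
  J3 runs 2 units, time = 23
  J1 runs 2 units, time = 25
  J1 runs 2 units, time = 27
  J1 runs 2 units, time = 29
  J1 runs 1 units, time = 30
Finish times: [30, 21, 23]
Average turnaround = 74/3 = 24.6667

24.6667


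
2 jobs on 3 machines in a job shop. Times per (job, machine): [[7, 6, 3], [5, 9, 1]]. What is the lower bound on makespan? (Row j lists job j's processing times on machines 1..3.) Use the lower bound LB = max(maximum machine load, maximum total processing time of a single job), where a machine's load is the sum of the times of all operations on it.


Machine loads:
  Machine 1: 7 + 5 = 12
  Machine 2: 6 + 9 = 15
  Machine 3: 3 + 1 = 4
Max machine load = 15
Job totals:
  Job 1: 16
  Job 2: 15
Max job total = 16
Lower bound = max(15, 16) = 16

16


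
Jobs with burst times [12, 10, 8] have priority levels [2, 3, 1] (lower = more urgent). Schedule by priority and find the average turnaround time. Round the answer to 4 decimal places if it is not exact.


Sort by priority (ascending = highest first):
Order: [(1, 8), (2, 12), (3, 10)]
Completion times:
  Priority 1, burst=8, C=8
  Priority 2, burst=12, C=20
  Priority 3, burst=10, C=30
Average turnaround = 58/3 = 19.3333

19.3333


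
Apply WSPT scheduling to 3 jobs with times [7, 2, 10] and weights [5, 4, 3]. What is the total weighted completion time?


Compute p/w ratios and sort ascending (WSPT): [(2, 4), (7, 5), (10, 3)]
Compute weighted completion times:
  Job (p=2,w=4): C=2, w*C=4*2=8
  Job (p=7,w=5): C=9, w*C=5*9=45
  Job (p=10,w=3): C=19, w*C=3*19=57
Total weighted completion time = 110

110


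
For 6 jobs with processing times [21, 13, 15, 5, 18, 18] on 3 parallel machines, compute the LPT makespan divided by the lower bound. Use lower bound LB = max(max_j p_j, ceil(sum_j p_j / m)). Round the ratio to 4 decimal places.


LPT order: [21, 18, 18, 15, 13, 5]
Machine loads after assignment: [26, 33, 31]
LPT makespan = 33
Lower bound = max(max_job, ceil(total/3)) = max(21, 30) = 30
Ratio = 33 / 30 = 1.1

1.1


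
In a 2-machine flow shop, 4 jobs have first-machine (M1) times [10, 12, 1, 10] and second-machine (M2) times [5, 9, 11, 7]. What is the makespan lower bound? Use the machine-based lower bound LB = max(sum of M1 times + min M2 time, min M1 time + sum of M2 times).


LB1 = sum(M1 times) + min(M2 times) = 33 + 5 = 38
LB2 = min(M1 times) + sum(M2 times) = 1 + 32 = 33
Lower bound = max(LB1, LB2) = max(38, 33) = 38

38


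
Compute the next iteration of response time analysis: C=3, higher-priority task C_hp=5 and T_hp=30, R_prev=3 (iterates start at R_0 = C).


R_next = C + ceil(R_prev / T_hp) * C_hp
ceil(3 / 30) = ceil(0.1) = 1
Interference = 1 * 5 = 5
R_next = 3 + 5 = 8

8


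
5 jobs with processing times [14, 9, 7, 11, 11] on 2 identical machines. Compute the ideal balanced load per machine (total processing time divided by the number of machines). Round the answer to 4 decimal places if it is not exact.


Total processing time = 14 + 9 + 7 + 11 + 11 = 52
Number of machines = 2
Ideal balanced load = 52 / 2 = 26.0

26.0


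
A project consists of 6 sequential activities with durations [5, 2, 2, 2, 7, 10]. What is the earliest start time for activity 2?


Activity 2 starts after activities 1 through 1 complete.
Predecessor durations: [5]
ES = 5 = 5

5


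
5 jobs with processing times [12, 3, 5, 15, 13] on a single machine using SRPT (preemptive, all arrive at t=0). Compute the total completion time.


Since all jobs arrive at t=0, SRPT equals SPT ordering.
SPT order: [3, 5, 12, 13, 15]
Completion times:
  Job 1: p=3, C=3
  Job 2: p=5, C=8
  Job 3: p=12, C=20
  Job 4: p=13, C=33
  Job 5: p=15, C=48
Total completion time = 3 + 8 + 20 + 33 + 48 = 112

112


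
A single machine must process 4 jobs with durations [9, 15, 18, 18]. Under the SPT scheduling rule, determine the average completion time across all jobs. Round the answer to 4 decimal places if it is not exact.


Sort jobs by processing time (SPT order): [9, 15, 18, 18]
Compute completion times sequentially:
  Job 1: processing = 9, completes at 9
  Job 2: processing = 15, completes at 24
  Job 3: processing = 18, completes at 42
  Job 4: processing = 18, completes at 60
Sum of completion times = 135
Average completion time = 135/4 = 33.75

33.75


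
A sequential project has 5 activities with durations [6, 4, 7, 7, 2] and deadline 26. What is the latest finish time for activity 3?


LF(activity 3) = deadline - sum of successor durations
Successors: activities 4 through 5 with durations [7, 2]
Sum of successor durations = 9
LF = 26 - 9 = 17

17


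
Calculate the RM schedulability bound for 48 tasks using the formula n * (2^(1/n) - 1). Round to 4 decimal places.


Compute 2^(1/48) = 1.0145453349
Subtract 1: 1.0145453349 - 1 = 0.0145453349
Multiply by n: 48 * 0.0145453349 = 0.6981760752
Round to 4 dp: 0.6982

0.6982


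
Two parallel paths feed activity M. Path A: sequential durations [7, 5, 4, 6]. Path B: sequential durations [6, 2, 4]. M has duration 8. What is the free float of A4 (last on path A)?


ES(A4) = sum of predecessors on chain A = 16
EF(A4) = ES + duration = 16 + 6 = 22
Successor of A4 is M. ES(M) = max(sum(A), sum(B)) = max(22, 12) = 22
Free float = ES(successor) - EF(current) = 22 - 22 = 0

0


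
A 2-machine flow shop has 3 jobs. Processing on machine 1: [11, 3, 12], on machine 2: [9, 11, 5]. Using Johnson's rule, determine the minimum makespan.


Apply Johnson's rule:
  Group 1 (a <= b): [(2, 3, 11)]
  Group 2 (a > b): [(1, 11, 9), (3, 12, 5)]
Optimal job order: [2, 1, 3]
Schedule:
  Job 2: M1 done at 3, M2 done at 14
  Job 1: M1 done at 14, M2 done at 23
  Job 3: M1 done at 26, M2 done at 31
Makespan = 31

31


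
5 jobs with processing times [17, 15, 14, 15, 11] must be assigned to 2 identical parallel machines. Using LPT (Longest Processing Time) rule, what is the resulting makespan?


Sort jobs in decreasing order (LPT): [17, 15, 15, 14, 11]
Assign each job to the least loaded machine:
  Machine 1: jobs [17, 14], load = 31
  Machine 2: jobs [15, 15, 11], load = 41
Makespan = max load = 41

41


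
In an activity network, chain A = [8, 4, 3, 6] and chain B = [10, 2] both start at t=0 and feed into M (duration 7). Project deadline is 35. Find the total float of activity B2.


Forward pass: ES(B2) = sum of predecessors on chain B = 10
EF = ES + duration = 10 + 2 = 12
Backward pass: LF(M) = deadline = 35; LS(M) = 35 - 7 = 28
LF(B2) = LS(M) - sum(successors on chain B) = 28 - 0 = 28
LS = LF - duration = 28 - 2 = 26
Total float = LS - ES = 26 - 10 = 16

16


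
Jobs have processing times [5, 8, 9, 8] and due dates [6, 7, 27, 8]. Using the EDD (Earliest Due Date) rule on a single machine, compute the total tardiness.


Sort by due date (EDD order): [(5, 6), (8, 7), (8, 8), (9, 27)]
Compute completion times and tardiness:
  Job 1: p=5, d=6, C=5, tardiness=max(0,5-6)=0
  Job 2: p=8, d=7, C=13, tardiness=max(0,13-7)=6
  Job 3: p=8, d=8, C=21, tardiness=max(0,21-8)=13
  Job 4: p=9, d=27, C=30, tardiness=max(0,30-27)=3
Total tardiness = 22

22


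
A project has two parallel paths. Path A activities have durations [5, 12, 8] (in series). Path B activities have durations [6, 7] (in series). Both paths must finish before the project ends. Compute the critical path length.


Path A total = 5 + 12 + 8 = 25
Path B total = 6 + 7 = 13
Critical path = longest path = max(25, 13) = 25

25


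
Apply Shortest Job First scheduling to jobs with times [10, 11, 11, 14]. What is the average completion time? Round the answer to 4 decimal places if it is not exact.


SJF order (ascending): [10, 11, 11, 14]
Completion times:
  Job 1: burst=10, C=10
  Job 2: burst=11, C=21
  Job 3: burst=11, C=32
  Job 4: burst=14, C=46
Average completion = 109/4 = 27.25

27.25


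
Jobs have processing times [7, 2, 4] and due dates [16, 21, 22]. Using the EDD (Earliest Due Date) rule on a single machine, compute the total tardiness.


Sort by due date (EDD order): [(7, 16), (2, 21), (4, 22)]
Compute completion times and tardiness:
  Job 1: p=7, d=16, C=7, tardiness=max(0,7-16)=0
  Job 2: p=2, d=21, C=9, tardiness=max(0,9-21)=0
  Job 3: p=4, d=22, C=13, tardiness=max(0,13-22)=0
Total tardiness = 0

0


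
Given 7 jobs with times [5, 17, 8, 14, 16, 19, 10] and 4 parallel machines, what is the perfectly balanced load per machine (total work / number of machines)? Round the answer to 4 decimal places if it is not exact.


Total processing time = 5 + 17 + 8 + 14 + 16 + 19 + 10 = 89
Number of machines = 4
Ideal balanced load = 89 / 4 = 22.25

22.25


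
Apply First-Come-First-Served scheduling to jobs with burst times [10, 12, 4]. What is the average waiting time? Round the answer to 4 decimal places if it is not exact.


FCFS order (as given): [10, 12, 4]
Waiting times:
  Job 1: wait = 0
  Job 2: wait = 10
  Job 3: wait = 22
Sum of waiting times = 32
Average waiting time = 32/3 = 10.6667

10.6667


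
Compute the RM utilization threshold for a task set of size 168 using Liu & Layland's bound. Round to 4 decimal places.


Compute 2^(1/168) = 1.0041343992
Subtract 1: 1.0041343992 - 1 = 0.0041343992
Multiply by n: 168 * 0.0041343992 = 0.6945790656
Round to 4 dp: 0.6946

0.6946


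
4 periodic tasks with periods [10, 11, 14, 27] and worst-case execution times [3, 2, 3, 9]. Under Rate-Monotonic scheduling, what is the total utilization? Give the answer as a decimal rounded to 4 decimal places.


Compute individual utilizations (exact fractions):
  Task 1: C/T = 3/10 (approx. 0.3)
  Task 2: C/T = 2/11 (approx. 0.1818)
  Task 3: C/T = 3/14 (approx. 0.2143)
  Task 4: C/T = 9/27 = 1/3 (approx. 0.3333)
Total utilization U = 3/10 + 2/11 + 3/14 + 1/3 = 1189/1155
Rounded to 4 decimal places: U = 1.0294
RM (Liu & Layland) bound for 4 tasks = 0.756828; compare with U = 1189/1155 (approx. 1.029437)
U > 1, so the task set is not schedulable (processor overloaded).

1.0294


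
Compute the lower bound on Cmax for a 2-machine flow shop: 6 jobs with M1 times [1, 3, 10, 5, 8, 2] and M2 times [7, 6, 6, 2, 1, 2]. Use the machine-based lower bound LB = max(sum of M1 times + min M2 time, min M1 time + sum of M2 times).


LB1 = sum(M1 times) + min(M2 times) = 29 + 1 = 30
LB2 = min(M1 times) + sum(M2 times) = 1 + 24 = 25
Lower bound = max(LB1, LB2) = max(30, 25) = 30

30


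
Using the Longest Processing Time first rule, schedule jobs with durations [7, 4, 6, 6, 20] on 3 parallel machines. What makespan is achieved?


Sort jobs in decreasing order (LPT): [20, 7, 6, 6, 4]
Assign each job to the least loaded machine:
  Machine 1: jobs [20], load = 20
  Machine 2: jobs [7, 4], load = 11
  Machine 3: jobs [6, 6], load = 12
Makespan = max load = 20

20


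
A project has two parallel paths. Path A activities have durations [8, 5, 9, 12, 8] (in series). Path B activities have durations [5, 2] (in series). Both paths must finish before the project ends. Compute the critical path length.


Path A total = 8 + 5 + 9 + 12 + 8 = 42
Path B total = 5 + 2 = 7
Critical path = longest path = max(42, 7) = 42

42


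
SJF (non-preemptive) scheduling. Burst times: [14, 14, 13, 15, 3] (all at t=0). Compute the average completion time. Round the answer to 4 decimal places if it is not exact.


SJF order (ascending): [3, 13, 14, 14, 15]
Completion times:
  Job 1: burst=3, C=3
  Job 2: burst=13, C=16
  Job 3: burst=14, C=30
  Job 4: burst=14, C=44
  Job 5: burst=15, C=59
Average completion = 152/5 = 30.4

30.4


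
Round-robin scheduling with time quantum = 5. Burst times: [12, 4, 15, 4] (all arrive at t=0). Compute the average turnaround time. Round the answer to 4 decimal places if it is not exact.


Time quantum = 5
Execution trace:
  J1 runs 5 units, time = 5
  J2 runs 4 units, time = 9
  J3 runs 5 units, time = 14
  J4 runs 4 units, time = 18
  J1 runs 5 units, time = 23
  J3 runs 5 units, time = 28
  J1 runs 2 units, time = 30
  J3 runs 5 units, time = 35
Finish times: [30, 9, 35, 18]
Average turnaround = 92/4 = 23.0

23.0


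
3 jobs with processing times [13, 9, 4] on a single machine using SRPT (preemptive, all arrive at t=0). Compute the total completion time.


Since all jobs arrive at t=0, SRPT equals SPT ordering.
SPT order: [4, 9, 13]
Completion times:
  Job 1: p=4, C=4
  Job 2: p=9, C=13
  Job 3: p=13, C=26
Total completion time = 4 + 13 + 26 = 43

43


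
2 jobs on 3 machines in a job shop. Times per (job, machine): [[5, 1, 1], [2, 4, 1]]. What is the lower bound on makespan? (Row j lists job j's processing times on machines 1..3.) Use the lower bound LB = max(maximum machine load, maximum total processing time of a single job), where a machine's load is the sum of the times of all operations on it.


Machine loads:
  Machine 1: 5 + 2 = 7
  Machine 2: 1 + 4 = 5
  Machine 3: 1 + 1 = 2
Max machine load = 7
Job totals:
  Job 1: 7
  Job 2: 7
Max job total = 7
Lower bound = max(7, 7) = 7

7


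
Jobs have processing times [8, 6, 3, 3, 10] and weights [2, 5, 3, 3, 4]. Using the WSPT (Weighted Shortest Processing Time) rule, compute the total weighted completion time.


Compute p/w ratios and sort ascending (WSPT): [(3, 3), (3, 3), (6, 5), (10, 4), (8, 2)]
Compute weighted completion times:
  Job (p=3,w=3): C=3, w*C=3*3=9
  Job (p=3,w=3): C=6, w*C=3*6=18
  Job (p=6,w=5): C=12, w*C=5*12=60
  Job (p=10,w=4): C=22, w*C=4*22=88
  Job (p=8,w=2): C=30, w*C=2*30=60
Total weighted completion time = 235

235


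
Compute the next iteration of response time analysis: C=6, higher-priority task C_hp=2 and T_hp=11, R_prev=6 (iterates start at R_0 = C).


R_next = C + ceil(R_prev / T_hp) * C_hp
ceil(6 / 11) = ceil(0.5455) = 1
Interference = 1 * 2 = 2
R_next = 6 + 2 = 8

8


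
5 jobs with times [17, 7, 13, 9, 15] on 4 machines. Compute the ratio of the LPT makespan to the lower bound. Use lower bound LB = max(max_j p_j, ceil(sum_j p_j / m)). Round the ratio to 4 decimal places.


LPT order: [17, 15, 13, 9, 7]
Machine loads after assignment: [17, 15, 13, 16]
LPT makespan = 17
Lower bound = max(max_job, ceil(total/4)) = max(17, 16) = 17
Ratio = 17 / 17 = 1.0

1.0


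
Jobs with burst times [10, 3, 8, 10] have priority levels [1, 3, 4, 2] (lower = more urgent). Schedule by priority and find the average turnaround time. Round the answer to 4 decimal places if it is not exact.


Sort by priority (ascending = highest first):
Order: [(1, 10), (2, 10), (3, 3), (4, 8)]
Completion times:
  Priority 1, burst=10, C=10
  Priority 2, burst=10, C=20
  Priority 3, burst=3, C=23
  Priority 4, burst=8, C=31
Average turnaround = 84/4 = 21.0

21.0


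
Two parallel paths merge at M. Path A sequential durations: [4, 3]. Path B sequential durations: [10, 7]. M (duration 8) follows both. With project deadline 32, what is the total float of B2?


Forward pass: ES(B2) = sum of predecessors on chain B = 10
EF = ES + duration = 10 + 7 = 17
Backward pass: LF(M) = deadline = 32; LS(M) = 32 - 8 = 24
LF(B2) = LS(M) - sum(successors on chain B) = 24 - 0 = 24
LS = LF - duration = 24 - 7 = 17
Total float = LS - ES = 17 - 10 = 7

7


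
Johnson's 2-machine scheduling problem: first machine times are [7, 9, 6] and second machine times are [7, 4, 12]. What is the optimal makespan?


Apply Johnson's rule:
  Group 1 (a <= b): [(3, 6, 12), (1, 7, 7)]
  Group 2 (a > b): [(2, 9, 4)]
Optimal job order: [3, 1, 2]
Schedule:
  Job 3: M1 done at 6, M2 done at 18
  Job 1: M1 done at 13, M2 done at 25
  Job 2: M1 done at 22, M2 done at 29
Makespan = 29

29


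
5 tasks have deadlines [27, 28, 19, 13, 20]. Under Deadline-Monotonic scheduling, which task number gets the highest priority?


Sort tasks by relative deadline (ascending):
  Task 4: deadline = 13
  Task 3: deadline = 19
  Task 5: deadline = 20
  Task 1: deadline = 27
  Task 2: deadline = 28
Priority order (highest first): [4, 3, 5, 1, 2]
Highest priority task = 4

4


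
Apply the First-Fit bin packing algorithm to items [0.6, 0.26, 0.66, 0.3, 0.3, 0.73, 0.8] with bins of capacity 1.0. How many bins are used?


Place items sequentially using First-Fit:
  Item 0.6 -> new Bin 1
  Item 0.26 -> Bin 1 (now 0.86)
  Item 0.66 -> new Bin 2
  Item 0.3 -> Bin 2 (now 0.96)
  Item 0.3 -> new Bin 3
  Item 0.73 -> new Bin 4
  Item 0.8 -> new Bin 5
Total bins used = 5

5


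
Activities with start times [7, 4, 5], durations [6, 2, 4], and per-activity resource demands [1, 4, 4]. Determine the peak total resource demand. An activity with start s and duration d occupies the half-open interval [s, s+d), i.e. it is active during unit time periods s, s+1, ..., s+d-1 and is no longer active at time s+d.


Each activity i is active on [start_i, start_i + duration_i).
Compute total resource usage per time slot:
  t=0: active resources = [], total = 0
  t=1: active resources = [], total = 0
  t=2: active resources = [], total = 0
  t=3: active resources = [], total = 0
  t=4: active resources = [4], total = 4
  t=5: active resources = [4, 4], total = 8
  t=6: active resources = [4], total = 4
  t=7: active resources = [1, 4], total = 5
  t=8: active resources = [1, 4], total = 5
  t=9: active resources = [1], total = 1
  t=10: active resources = [1], total = 1
  t=11: active resources = [1], total = 1
  t=12: active resources = [1], total = 1
Peak resource demand = 8

8


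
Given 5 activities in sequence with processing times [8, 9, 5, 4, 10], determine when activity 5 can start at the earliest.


Activity 5 starts after activities 1 through 4 complete.
Predecessor durations: [8, 9, 5, 4]
ES = 8 + 9 + 5 + 4 = 26

26


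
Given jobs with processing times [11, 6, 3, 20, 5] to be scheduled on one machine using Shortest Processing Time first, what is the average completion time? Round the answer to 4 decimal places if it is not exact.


Sort jobs by processing time (SPT order): [3, 5, 6, 11, 20]
Compute completion times sequentially:
  Job 1: processing = 3, completes at 3
  Job 2: processing = 5, completes at 8
  Job 3: processing = 6, completes at 14
  Job 4: processing = 11, completes at 25
  Job 5: processing = 20, completes at 45
Sum of completion times = 95
Average completion time = 95/5 = 19.0

19.0


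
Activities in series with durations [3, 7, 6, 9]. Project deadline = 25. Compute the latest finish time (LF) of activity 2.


LF(activity 2) = deadline - sum of successor durations
Successors: activities 3 through 4 with durations [6, 9]
Sum of successor durations = 15
LF = 25 - 15 = 10

10


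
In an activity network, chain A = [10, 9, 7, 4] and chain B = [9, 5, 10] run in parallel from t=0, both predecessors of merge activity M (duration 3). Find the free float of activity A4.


ES(A4) = sum of predecessors on chain A = 26
EF(A4) = ES + duration = 26 + 4 = 30
Successor of A4 is M. ES(M) = max(sum(A), sum(B)) = max(30, 24) = 30
Free float = ES(successor) - EF(current) = 30 - 30 = 0

0


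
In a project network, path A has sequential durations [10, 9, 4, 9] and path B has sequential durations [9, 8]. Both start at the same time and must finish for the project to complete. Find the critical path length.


Path A total = 10 + 9 + 4 + 9 = 32
Path B total = 9 + 8 = 17
Critical path = longest path = max(32, 17) = 32

32


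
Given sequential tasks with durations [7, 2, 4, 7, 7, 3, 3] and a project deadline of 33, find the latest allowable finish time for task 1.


LF(activity 1) = deadline - sum of successor durations
Successors: activities 2 through 7 with durations [2, 4, 7, 7, 3, 3]
Sum of successor durations = 26
LF = 33 - 26 = 7

7


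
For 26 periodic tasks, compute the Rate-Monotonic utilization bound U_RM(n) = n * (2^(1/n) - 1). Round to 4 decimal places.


Compute 2^(1/26) = 1.0270180507
Subtract 1: 1.0270180507 - 1 = 0.0270180507
Multiply by n: 26 * 0.0270180507 = 0.7024693182
Round to 4 dp: 0.7025

0.7025


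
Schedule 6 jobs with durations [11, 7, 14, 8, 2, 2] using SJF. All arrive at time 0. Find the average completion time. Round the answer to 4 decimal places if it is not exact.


SJF order (ascending): [2, 2, 7, 8, 11, 14]
Completion times:
  Job 1: burst=2, C=2
  Job 2: burst=2, C=4
  Job 3: burst=7, C=11
  Job 4: burst=8, C=19
  Job 5: burst=11, C=30
  Job 6: burst=14, C=44
Average completion = 110/6 = 18.3333

18.3333


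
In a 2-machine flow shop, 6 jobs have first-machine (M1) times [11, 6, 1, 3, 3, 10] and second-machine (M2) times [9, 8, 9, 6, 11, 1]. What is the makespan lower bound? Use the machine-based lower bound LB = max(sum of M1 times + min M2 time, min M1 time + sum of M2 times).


LB1 = sum(M1 times) + min(M2 times) = 34 + 1 = 35
LB2 = min(M1 times) + sum(M2 times) = 1 + 44 = 45
Lower bound = max(LB1, LB2) = max(35, 45) = 45

45


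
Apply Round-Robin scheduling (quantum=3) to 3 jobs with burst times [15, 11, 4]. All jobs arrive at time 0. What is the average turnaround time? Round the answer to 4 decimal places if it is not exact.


Time quantum = 3
Execution trace:
  J1 runs 3 units, time = 3
  J2 runs 3 units, time = 6
  J3 runs 3 units, time = 9
  J1 runs 3 units, time = 12
  J2 runs 3 units, time = 15
  J3 runs 1 units, time = 16
  J1 runs 3 units, time = 19
  J2 runs 3 units, time = 22
  J1 runs 3 units, time = 25
  J2 runs 2 units, time = 27
  J1 runs 3 units, time = 30
Finish times: [30, 27, 16]
Average turnaround = 73/3 = 24.3333

24.3333


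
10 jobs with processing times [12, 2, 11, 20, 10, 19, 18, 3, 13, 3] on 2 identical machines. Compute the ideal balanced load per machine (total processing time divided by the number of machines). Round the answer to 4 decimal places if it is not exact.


Total processing time = 12 + 2 + 11 + 20 + 10 + 19 + 18 + 3 + 13 + 3 = 111
Number of machines = 2
Ideal balanced load = 111 / 2 = 55.5

55.5


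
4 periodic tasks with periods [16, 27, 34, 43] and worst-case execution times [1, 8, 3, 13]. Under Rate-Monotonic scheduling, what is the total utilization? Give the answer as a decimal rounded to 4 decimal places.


Compute individual utilizations (exact fractions):
  Task 1: C/T = 1/16 (approx. 0.0625)
  Task 2: C/T = 8/27 (approx. 0.2963)
  Task 3: C/T = 3/34 (approx. 0.0882)
  Task 4: C/T = 13/43 (approx. 0.3023)
Total utilization U = 1/16 + 8/27 + 3/34 + 13/43 = 236641/315792
Rounded to 4 decimal places: U = 0.7494
RM (Liu & Layland) bound for 4 tasks = 0.756828; compare with U = 236641/315792 (approx. 0.749357)
U <= bound, so schedulable by RM sufficient condition.

0.7494


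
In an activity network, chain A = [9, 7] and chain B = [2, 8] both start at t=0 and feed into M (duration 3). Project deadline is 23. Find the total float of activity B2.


Forward pass: ES(B2) = sum of predecessors on chain B = 2
EF = ES + duration = 2 + 8 = 10
Backward pass: LF(M) = deadline = 23; LS(M) = 23 - 3 = 20
LF(B2) = LS(M) - sum(successors on chain B) = 20 - 0 = 20
LS = LF - duration = 20 - 8 = 12
Total float = LS - ES = 12 - 2 = 10

10


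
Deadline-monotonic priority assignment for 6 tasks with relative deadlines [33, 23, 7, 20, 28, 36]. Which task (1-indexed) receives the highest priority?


Sort tasks by relative deadline (ascending):
  Task 3: deadline = 7
  Task 4: deadline = 20
  Task 2: deadline = 23
  Task 5: deadline = 28
  Task 1: deadline = 33
  Task 6: deadline = 36
Priority order (highest first): [3, 4, 2, 5, 1, 6]
Highest priority task = 3

3


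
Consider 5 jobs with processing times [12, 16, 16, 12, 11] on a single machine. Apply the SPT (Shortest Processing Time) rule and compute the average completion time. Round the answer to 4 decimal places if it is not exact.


Sort jobs by processing time (SPT order): [11, 12, 12, 16, 16]
Compute completion times sequentially:
  Job 1: processing = 11, completes at 11
  Job 2: processing = 12, completes at 23
  Job 3: processing = 12, completes at 35
  Job 4: processing = 16, completes at 51
  Job 5: processing = 16, completes at 67
Sum of completion times = 187
Average completion time = 187/5 = 37.4

37.4


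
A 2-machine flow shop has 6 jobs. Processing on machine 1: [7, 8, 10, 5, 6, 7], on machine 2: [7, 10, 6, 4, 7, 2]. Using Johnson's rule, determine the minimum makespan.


Apply Johnson's rule:
  Group 1 (a <= b): [(5, 6, 7), (1, 7, 7), (2, 8, 10)]
  Group 2 (a > b): [(3, 10, 6), (4, 5, 4), (6, 7, 2)]
Optimal job order: [5, 1, 2, 3, 4, 6]
Schedule:
  Job 5: M1 done at 6, M2 done at 13
  Job 1: M1 done at 13, M2 done at 20
  Job 2: M1 done at 21, M2 done at 31
  Job 3: M1 done at 31, M2 done at 37
  Job 4: M1 done at 36, M2 done at 41
  Job 6: M1 done at 43, M2 done at 45
Makespan = 45

45


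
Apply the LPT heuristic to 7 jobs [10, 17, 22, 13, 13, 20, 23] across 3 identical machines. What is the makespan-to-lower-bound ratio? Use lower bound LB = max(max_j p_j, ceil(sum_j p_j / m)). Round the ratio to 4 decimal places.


LPT order: [23, 22, 20, 17, 13, 13, 10]
Machine loads after assignment: [36, 45, 37]
LPT makespan = 45
Lower bound = max(max_job, ceil(total/3)) = max(23, 40) = 40
Ratio = 45 / 40 = 1.125

1.125


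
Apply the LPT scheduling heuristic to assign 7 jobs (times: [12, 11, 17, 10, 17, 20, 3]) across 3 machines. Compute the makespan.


Sort jobs in decreasing order (LPT): [20, 17, 17, 12, 11, 10, 3]
Assign each job to the least loaded machine:
  Machine 1: jobs [20, 10], load = 30
  Machine 2: jobs [17, 12], load = 29
  Machine 3: jobs [17, 11, 3], load = 31
Makespan = max load = 31

31


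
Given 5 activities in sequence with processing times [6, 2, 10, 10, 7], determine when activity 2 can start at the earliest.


Activity 2 starts after activities 1 through 1 complete.
Predecessor durations: [6]
ES = 6 = 6

6


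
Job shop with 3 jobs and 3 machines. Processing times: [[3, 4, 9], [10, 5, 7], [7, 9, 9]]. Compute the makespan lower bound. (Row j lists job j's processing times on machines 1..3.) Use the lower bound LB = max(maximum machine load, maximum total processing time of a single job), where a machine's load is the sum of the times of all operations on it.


Machine loads:
  Machine 1: 3 + 10 + 7 = 20
  Machine 2: 4 + 5 + 9 = 18
  Machine 3: 9 + 7 + 9 = 25
Max machine load = 25
Job totals:
  Job 1: 16
  Job 2: 22
  Job 3: 25
Max job total = 25
Lower bound = max(25, 25) = 25

25


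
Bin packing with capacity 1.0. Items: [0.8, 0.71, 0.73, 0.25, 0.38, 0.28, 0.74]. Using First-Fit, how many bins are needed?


Place items sequentially using First-Fit:
  Item 0.8 -> new Bin 1
  Item 0.71 -> new Bin 2
  Item 0.73 -> new Bin 3
  Item 0.25 -> Bin 2 (now 0.96)
  Item 0.38 -> new Bin 4
  Item 0.28 -> Bin 4 (now 0.66)
  Item 0.74 -> new Bin 5
Total bins used = 5

5


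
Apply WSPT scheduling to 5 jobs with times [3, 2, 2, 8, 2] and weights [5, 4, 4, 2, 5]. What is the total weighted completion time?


Compute p/w ratios and sort ascending (WSPT): [(2, 5), (2, 4), (2, 4), (3, 5), (8, 2)]
Compute weighted completion times:
  Job (p=2,w=5): C=2, w*C=5*2=10
  Job (p=2,w=4): C=4, w*C=4*4=16
  Job (p=2,w=4): C=6, w*C=4*6=24
  Job (p=3,w=5): C=9, w*C=5*9=45
  Job (p=8,w=2): C=17, w*C=2*17=34
Total weighted completion time = 129

129


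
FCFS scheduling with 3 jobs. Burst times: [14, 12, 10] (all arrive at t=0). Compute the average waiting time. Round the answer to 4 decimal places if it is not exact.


FCFS order (as given): [14, 12, 10]
Waiting times:
  Job 1: wait = 0
  Job 2: wait = 14
  Job 3: wait = 26
Sum of waiting times = 40
Average waiting time = 40/3 = 13.3333

13.3333


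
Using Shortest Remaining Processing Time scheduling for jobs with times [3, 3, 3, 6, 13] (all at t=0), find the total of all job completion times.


Since all jobs arrive at t=0, SRPT equals SPT ordering.
SPT order: [3, 3, 3, 6, 13]
Completion times:
  Job 1: p=3, C=3
  Job 2: p=3, C=6
  Job 3: p=3, C=9
  Job 4: p=6, C=15
  Job 5: p=13, C=28
Total completion time = 3 + 6 + 9 + 15 + 28 = 61

61


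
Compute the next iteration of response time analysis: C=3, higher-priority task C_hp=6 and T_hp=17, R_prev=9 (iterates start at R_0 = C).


R_next = C + ceil(R_prev / T_hp) * C_hp
ceil(9 / 17) = ceil(0.5294) = 1
Interference = 1 * 6 = 6
R_next = 3 + 6 = 9
R_next = R_prev, so the iteration has converged (response time = 9).

9


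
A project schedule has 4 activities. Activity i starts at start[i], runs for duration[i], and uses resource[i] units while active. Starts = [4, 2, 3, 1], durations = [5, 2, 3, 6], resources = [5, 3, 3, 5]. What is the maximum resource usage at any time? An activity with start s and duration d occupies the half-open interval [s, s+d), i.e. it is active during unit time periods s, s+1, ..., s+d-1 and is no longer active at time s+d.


Each activity i is active on [start_i, start_i + duration_i).
Compute total resource usage per time slot:
  t=0: active resources = [], total = 0
  t=1: active resources = [5], total = 5
  t=2: active resources = [3, 5], total = 8
  t=3: active resources = [3, 3, 5], total = 11
  t=4: active resources = [5, 3, 5], total = 13
  t=5: active resources = [5, 3, 5], total = 13
  t=6: active resources = [5, 5], total = 10
  t=7: active resources = [5], total = 5
  t=8: active resources = [5], total = 5
Peak resource demand = 13

13


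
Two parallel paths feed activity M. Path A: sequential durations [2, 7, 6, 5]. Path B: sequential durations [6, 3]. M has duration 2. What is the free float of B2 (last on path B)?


ES(B2) = sum of predecessors on chain B = 6
EF(B2) = ES + duration = 6 + 3 = 9
Successor of B2 is M. ES(M) = max(sum(A), sum(B)) = max(20, 9) = 20
Free float = ES(successor) - EF(current) = 20 - 9 = 11

11


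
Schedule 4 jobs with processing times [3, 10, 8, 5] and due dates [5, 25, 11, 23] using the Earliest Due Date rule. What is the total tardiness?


Sort by due date (EDD order): [(3, 5), (8, 11), (5, 23), (10, 25)]
Compute completion times and tardiness:
  Job 1: p=3, d=5, C=3, tardiness=max(0,3-5)=0
  Job 2: p=8, d=11, C=11, tardiness=max(0,11-11)=0
  Job 3: p=5, d=23, C=16, tardiness=max(0,16-23)=0
  Job 4: p=10, d=25, C=26, tardiness=max(0,26-25)=1
Total tardiness = 1

1


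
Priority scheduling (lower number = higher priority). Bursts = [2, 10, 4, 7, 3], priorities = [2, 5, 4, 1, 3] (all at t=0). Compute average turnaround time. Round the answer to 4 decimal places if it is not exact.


Sort by priority (ascending = highest first):
Order: [(1, 7), (2, 2), (3, 3), (4, 4), (5, 10)]
Completion times:
  Priority 1, burst=7, C=7
  Priority 2, burst=2, C=9
  Priority 3, burst=3, C=12
  Priority 4, burst=4, C=16
  Priority 5, burst=10, C=26
Average turnaround = 70/5 = 14.0

14.0
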